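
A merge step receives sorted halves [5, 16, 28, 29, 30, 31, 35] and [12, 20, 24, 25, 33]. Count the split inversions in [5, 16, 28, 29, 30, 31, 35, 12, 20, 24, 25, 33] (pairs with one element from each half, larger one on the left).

For each element r of the right run, count left-run elements greater than r:
r = 12: 16, 28, 29, 30, 31, 35 → 6
r = 20: 28, 29, 30, 31, 35 → 5
r = 24: 28, 29, 30, 31, 35 → 5
r = 25: 28, 29, 30, 31, 35 → 5
r = 33: 35 → 1
Cross-inversions: 6 + 5 + 5 + 5 + 1 = 22

There are 22 split inversions.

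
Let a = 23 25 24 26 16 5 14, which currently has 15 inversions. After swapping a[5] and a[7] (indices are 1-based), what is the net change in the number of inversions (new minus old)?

-1

Positions 5 and 7 hold 16 and 14; after swapping, the array is [23, 25, 24, 26, 14, 5, 16].
For each element, count later entries that are smaller:
23: 3
25: 4
24: 3
26: 3
14: 1
5: 0
16: 0
Sum: 3 + 4 + 3 + 3 + 1 + 0 + 0 = 14
Change: 14 − 15 = -1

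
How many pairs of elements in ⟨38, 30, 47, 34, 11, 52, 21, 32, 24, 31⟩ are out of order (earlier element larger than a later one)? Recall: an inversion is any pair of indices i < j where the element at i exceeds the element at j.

Element-by-element contributions:
38: 7
30: 3
47: 6
34: 5
11: 0
52: 4
21: 0
32: 2
24: 0
31: 0
Sum: 7 + 3 + 6 + 5 + 0 + 4 + 0 + 2 + 0 + 0 = 27

27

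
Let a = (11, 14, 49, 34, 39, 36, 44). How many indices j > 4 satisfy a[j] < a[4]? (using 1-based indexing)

0

The element at index 4 is 34.
Elements after it: 39, 36, 44
None of them are smaller than 34.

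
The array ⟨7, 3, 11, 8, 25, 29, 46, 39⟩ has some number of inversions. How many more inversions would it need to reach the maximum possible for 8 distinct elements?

25 inversions short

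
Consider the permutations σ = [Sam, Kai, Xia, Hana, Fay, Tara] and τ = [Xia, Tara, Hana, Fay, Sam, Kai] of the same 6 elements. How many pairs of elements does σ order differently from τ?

There are 10 discordant pairs.

Assign each item its position (1..6) in the first ordering, then rewrite the second ordering as that position sequence:
positions: Sam→1, Kai→2, Xia→3, Hana→4, Fay→5, Tara→6
second ordering as positions: [3, 6, 4, 5, 1, 2]
Discordant pairs = inversions in this position sequence.
3: 1, 2 → 2
6: 4, 5, 1, 2 → 4
4: 1, 2 → 2
5: 1, 2 → 2
1: 0
2: 0
Total: 2 + 4 + 2 + 2 + 0 + 0 = 10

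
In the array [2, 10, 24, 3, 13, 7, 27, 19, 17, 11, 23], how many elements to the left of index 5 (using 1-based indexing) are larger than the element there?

The element at index 5 is 13.
Elements before it: 2, 10, 24, 3
Those larger than 13: 24

1 such element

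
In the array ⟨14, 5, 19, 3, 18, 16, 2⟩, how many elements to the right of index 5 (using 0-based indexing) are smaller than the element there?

1 such element

The element at index 5 is 16.
Elements after it: 2
Those smaller than 16: 2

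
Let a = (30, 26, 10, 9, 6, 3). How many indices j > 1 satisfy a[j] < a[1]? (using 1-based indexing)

5

The element at index 1 is 30.
Elements after it: 26, 10, 9, 6, 3
Those smaller than 30: 26, 10, 9, 6, 3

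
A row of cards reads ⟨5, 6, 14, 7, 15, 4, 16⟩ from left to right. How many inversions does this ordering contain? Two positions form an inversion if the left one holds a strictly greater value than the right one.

6 inversions

Sweep left to right; for each value list the smaller values that follow it:
5: 1
6: 1
14: 2
7: 1
15: 1
4: 0
16: 0
Sum: 1 + 1 + 2 + 1 + 1 + 0 + 0 = 6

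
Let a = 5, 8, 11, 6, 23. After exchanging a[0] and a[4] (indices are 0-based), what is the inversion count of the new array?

9

Positions 0 and 4 hold 5 and 23; after swapping, the array is [23, 8, 11, 6, 5].
Sweep left to right; for each value list the smaller values that follow it:
23: 4
8: 2
11: 2
6: 1
5: 0
Sum: 4 + 2 + 2 + 1 + 0 = 9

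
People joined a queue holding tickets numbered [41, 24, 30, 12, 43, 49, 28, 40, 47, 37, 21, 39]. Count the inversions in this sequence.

32 inversions

Element-by-element contributions:
41 → 24, 30, 12, 28, 40, 37, 21, 39 → 8
24 → 12, 21 → 2
30 → 12, 28, 21 → 3
12 → none → 0
43 → 28, 40, 37, 21, 39 → 5
49 → 28, 40, 47, 37, 21, 39 → 6
28 → 21 → 1
40 → 37, 21, 39 → 3
47 → 37, 21, 39 → 3
37 → 21 → 1
21 → none → 0
39 → none → 0
Sum: 8 + 2 + 3 + 0 + 5 + 6 + 1 + 3 + 3 + 1 + 0 + 0 = 32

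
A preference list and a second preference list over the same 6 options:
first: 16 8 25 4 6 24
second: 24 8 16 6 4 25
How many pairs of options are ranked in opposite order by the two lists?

9 pairs

Assign each item its position (1..6) in the first ordering, then rewrite the second ordering as that position sequence:
positions: 16→1, 8→2, 25→3, 4→4, 6→5, 24→6
second ordering as positions: [6, 2, 1, 5, 4, 3]
Discordant pairs = inversions in this position sequence.
6: 2, 1, 5, 4, 3 → 5
2: 1 → 1
1: 0
5: 4, 3 → 2
4: 3 → 1
3: 0
Total: 5 + 1 + 0 + 2 + 1 + 0 = 9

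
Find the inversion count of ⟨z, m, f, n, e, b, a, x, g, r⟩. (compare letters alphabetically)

26 out-of-order pairs

Element-by-element contributions:
z → m, f, n, e, b, a, x, g, r → 9
m → f, e, b, a, g → 5
f → e, b, a → 3
n → e, b, a, g → 4
e → b, a → 2
b → a → 1
a → none → 0
x → g, r → 2
g → none → 0
r → none → 0
Sum: 9 + 5 + 3 + 4 + 2 + 1 + 0 + 2 + 0 + 0 = 26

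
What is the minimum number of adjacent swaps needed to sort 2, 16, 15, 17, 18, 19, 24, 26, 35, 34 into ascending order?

2

Minimum adjacent swaps = number of inversions (each swap of adjacent out-of-order elements removes one inversion and no swap can remove more).
Count inversions — for each element, later elements that are smaller:
2: none → 0
16: 15 → 1
15: none → 0
17: none → 0
18: none → 0
19: none → 0
24: none → 0
26: none → 0
35: 34 → 1
34: none → 0
Total inversions: 0 + 1 + 0 + 0 + 0 + 0 + 0 + 0 + 1 + 0 = 2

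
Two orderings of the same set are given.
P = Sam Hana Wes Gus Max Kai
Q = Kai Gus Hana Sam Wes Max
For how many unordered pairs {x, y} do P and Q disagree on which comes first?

Assign each item its position (1..6) in the first ordering, then rewrite the second ordering as that position sequence:
positions: Sam→1, Hana→2, Wes→3, Gus→4, Max→5, Kai→6
second ordering as positions: [6, 4, 2, 1, 3, 5]
Discordant pairs = inversions in this position sequence.
6: 4, 2, 1, 3, 5 → 5
4: 2, 1, 3 → 3
2: 1 → 1
1: 0
3: 0
5: 0
Total: 5 + 3 + 1 + 0 + 0 + 0 = 9

9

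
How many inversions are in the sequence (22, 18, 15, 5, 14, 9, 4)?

19 out-of-order pairs

Count, for each position, how many later elements it exceeds:
22: 6
18: 5
15: 4
5: 1
14: 2
9: 1
4: 0
Sum: 6 + 5 + 4 + 1 + 2 + 1 + 0 = 19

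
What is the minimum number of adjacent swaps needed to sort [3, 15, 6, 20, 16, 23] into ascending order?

There are 2 adjacent swaps.

Minimum adjacent swaps = number of inversions (each swap of adjacent out-of-order elements removes one inversion and no swap can remove more).
Count inversions — for each element, later elements that are smaller:
3: none → 0
15: 6 → 1
6: none → 0
20: 16 → 1
16: none → 0
23: none → 0
Total inversions: 0 + 1 + 0 + 1 + 0 + 0 = 2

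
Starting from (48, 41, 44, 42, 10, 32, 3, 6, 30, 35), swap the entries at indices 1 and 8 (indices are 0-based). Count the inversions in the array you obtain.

There are 30 inversions.

Positions 1 and 8 hold 41 and 30; after swapping, the array is [48, 30, 44, 42, 10, 32, 3, 6, 41, 35].
Sweep left to right; for each value list the smaller values that follow it:
48: 9
30: 3
44: 7
42: 6
10: 2
32: 2
3: 0
6: 0
41: 1
35: 0
Sum: 9 + 3 + 7 + 6 + 2 + 2 + 0 + 0 + 1 + 0 = 30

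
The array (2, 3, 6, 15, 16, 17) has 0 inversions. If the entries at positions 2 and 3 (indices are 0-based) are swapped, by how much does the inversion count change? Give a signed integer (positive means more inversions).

Positions 2 and 3 hold 6 and 15; after swapping, the array is [2, 3, 15, 6, 16, 17].
For each element, count later entries that are smaller:
2 → none → 0
3 → none → 0
15 → 6 → 1
6 → none → 0
16 → none → 0
17 → none → 0
Sum: 0 + 0 + 1 + 0 + 0 + 0 = 1
Change: 1 − 0 = +1

+1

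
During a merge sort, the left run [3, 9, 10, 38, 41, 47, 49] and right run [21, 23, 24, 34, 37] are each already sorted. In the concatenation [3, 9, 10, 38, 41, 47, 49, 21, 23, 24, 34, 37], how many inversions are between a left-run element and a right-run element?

Split inversions: 20

For each element r of the right run, count left-run elements greater than r:
r = 21: 38, 41, 47, 49 → 4
r = 23: 38, 41, 47, 49 → 4
r = 24: 38, 41, 47, 49 → 4
r = 34: 38, 41, 47, 49 → 4
r = 37: 38, 41, 47, 49 → 4
Cross-inversions: 4 + 4 + 4 + 4 + 4 = 20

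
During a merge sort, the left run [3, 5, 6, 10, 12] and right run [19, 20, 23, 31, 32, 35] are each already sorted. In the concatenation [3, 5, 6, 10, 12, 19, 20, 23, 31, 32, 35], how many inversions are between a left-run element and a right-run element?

For each element r of the right run, count left-run elements greater than r:
r = 19: none → 0
r = 20: none → 0
r = 23: none → 0
r = 31: none → 0
r = 32: none → 0
r = 35: none → 0
Cross-inversions: 0 + 0 + 0 + 0 + 0 + 0 = 0

0 split inversions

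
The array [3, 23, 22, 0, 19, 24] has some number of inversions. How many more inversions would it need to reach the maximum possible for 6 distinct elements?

Maximum inversions for 6 distinct elements is C(6, 2) = 6·5/2 = 15.
Current inversions — for each element, count later smaller elements:
3: 1
23: 3
22: 2
0: 0
19: 0
24: 0
Current total: 1 + 3 + 2 + 0 + 0 + 0 = 6
Shortfall: 15 − 6 = 9

9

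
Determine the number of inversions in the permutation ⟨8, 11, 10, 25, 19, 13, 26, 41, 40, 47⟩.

Inversions: 5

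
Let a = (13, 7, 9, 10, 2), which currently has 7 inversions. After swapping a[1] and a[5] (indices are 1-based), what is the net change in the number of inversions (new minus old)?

-7

Positions 1 and 5 hold 13 and 2; after swapping, the array is [2, 7, 9, 10, 13].
Element-by-element contributions:
2: 0
7: 0
9: 0
10: 0
13: 0
Sum: 0 + 0 + 0 + 0 + 0 = 0
Change: 0 − 7 = -7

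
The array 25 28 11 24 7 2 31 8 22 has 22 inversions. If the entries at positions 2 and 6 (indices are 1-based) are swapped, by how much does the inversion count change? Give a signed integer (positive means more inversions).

-7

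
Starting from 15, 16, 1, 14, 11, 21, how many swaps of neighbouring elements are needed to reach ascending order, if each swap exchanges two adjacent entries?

The minimum number of adjacent swaps to sort an array equals its inversion count, since every such swap removes exactly one inversion.
Count inversions — for each element, later elements that are smaller:
15: 1, 14, 11 → 3
16: 1, 14, 11 → 3
1: none → 0
14: 11 → 1
11: none → 0
21: none → 0
Total inversions: 3 + 3 + 0 + 1 + 0 + 0 = 7

Swaps: 7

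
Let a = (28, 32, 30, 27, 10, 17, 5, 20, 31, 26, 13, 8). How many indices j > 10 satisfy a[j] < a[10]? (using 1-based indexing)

The element at index 10 is 26.
Elements after it: 13, 8
Those smaller than 26: 13, 8

2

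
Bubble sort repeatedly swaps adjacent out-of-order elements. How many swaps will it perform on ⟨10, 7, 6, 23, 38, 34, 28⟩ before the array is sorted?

The minimum number of adjacent swaps to sort an array equals its inversion count, since every such swap removes exactly one inversion.
Count inversions — for each element, later elements that are smaller:
10: 7, 6 → 2
7: 6 → 1
6: none → 0
23: none → 0
38: 34, 28 → 2
34: 28 → 1
28: none → 0
Total inversions: 2 + 1 + 0 + 0 + 2 + 1 + 0 = 6

There are 6 swaps.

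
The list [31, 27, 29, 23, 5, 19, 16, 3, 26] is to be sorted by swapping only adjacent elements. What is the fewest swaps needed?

There are 28 swaps.

The minimum number of adjacent swaps to sort an array equals its inversion count, since every such swap removes exactly one inversion.
Count inversions — for each element, later elements that are smaller:
31: 27, 29, 23, 5, 19, 16, 3, 26 → 8
27: 23, 5, 19, 16, 3, 26 → 6
29: 23, 5, 19, 16, 3, 26 → 6
23: 5, 19, 16, 3 → 4
5: 3 → 1
19: 16, 3 → 2
16: 3 → 1
3: none → 0
26: none → 0
Total inversions: 8 + 6 + 6 + 4 + 1 + 2 + 1 + 0 + 0 = 28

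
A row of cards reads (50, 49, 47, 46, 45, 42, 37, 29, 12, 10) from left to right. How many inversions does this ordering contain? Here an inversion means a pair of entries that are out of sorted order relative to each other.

45

For each element, count later entries that are smaller:
50 → 49, 47, 46, 45, 42, 37, 29, 12, 10 → 9
49 → 47, 46, 45, 42, 37, 29, 12, 10 → 8
47 → 46, 45, 42, 37, 29, 12, 10 → 7
46 → 45, 42, 37, 29, 12, 10 → 6
45 → 42, 37, 29, 12, 10 → 5
42 → 37, 29, 12, 10 → 4
37 → 29, 12, 10 → 3
29 → 12, 10 → 2
12 → 10 → 1
10 → none → 0
Sum: 9 + 8 + 7 + 6 + 5 + 4 + 3 + 2 + 1 + 0 = 45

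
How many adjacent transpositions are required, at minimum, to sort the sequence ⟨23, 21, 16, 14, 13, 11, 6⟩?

21

The minimum number of adjacent swaps to sort an array equals its inversion count, since every such swap removes exactly one inversion.
Count inversions — for each element, later elements that are smaller:
23: 21, 16, 14, 13, 11, 6 → 6
21: 16, 14, 13, 11, 6 → 5
16: 14, 13, 11, 6 → 4
14: 13, 11, 6 → 3
13: 11, 6 → 2
11: 6 → 1
6: none → 0
Total inversions: 6 + 5 + 4 + 3 + 2 + 1 + 0 = 21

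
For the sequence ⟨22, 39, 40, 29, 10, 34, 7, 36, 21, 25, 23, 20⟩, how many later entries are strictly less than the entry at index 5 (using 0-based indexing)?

5

The element at index 5 is 34.
Elements after it: 7, 36, 21, 25, 23, 20
Those smaller than 34: 7, 21, 25, 23, 20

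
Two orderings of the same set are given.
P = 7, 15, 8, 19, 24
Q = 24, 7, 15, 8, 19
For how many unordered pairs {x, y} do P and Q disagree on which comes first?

Assign each item its position (1..5) in the first ordering, then rewrite the second ordering as that position sequence:
positions: 7→1, 15→2, 8→3, 19→4, 24→5
second ordering as positions: [5, 1, 2, 3, 4]
Discordant pairs = inversions in this position sequence.
5: 1, 2, 3, 4 → 4
1: 0
2: 0
3: 0
4: 0
Total: 4 + 0 + 0 + 0 + 0 = 4

There are 4 disagreeing pairs.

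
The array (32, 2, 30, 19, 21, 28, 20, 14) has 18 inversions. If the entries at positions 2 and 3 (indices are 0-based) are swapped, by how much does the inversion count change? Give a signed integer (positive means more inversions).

Positions 2 and 3 hold 30 and 19; after swapping, the array is [32, 2, 19, 30, 21, 28, 20, 14].
Count, for each position, how many later elements it exceeds:
32: 7
2: 0
19: 1
30: 4
21: 2
28: 2
20: 1
14: 0
Sum: 7 + 0 + 1 + 4 + 2 + 2 + 1 + 0 = 17
Change: 17 − 18 = -1

-1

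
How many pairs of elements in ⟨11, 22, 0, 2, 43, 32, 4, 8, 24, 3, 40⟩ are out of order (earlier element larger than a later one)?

There are 23 out-of-order pairs.

For each element, count later entries that are smaller:
11: 5
22: 5
0: 0
2: 0
43: 6
32: 4
4: 1
8: 1
24: 1
3: 0
40: 0
Sum: 5 + 5 + 0 + 0 + 6 + 4 + 1 + 1 + 1 + 0 + 0 = 23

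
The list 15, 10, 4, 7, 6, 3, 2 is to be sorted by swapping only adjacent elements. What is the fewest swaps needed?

The minimum number of adjacent swaps to sort an array equals its inversion count, since every such swap removes exactly one inversion.
Count inversions — for each element, later elements that are smaller:
15: 10, 4, 7, 6, 3, 2 → 6
10: 4, 7, 6, 3, 2 → 5
4: 3, 2 → 2
7: 6, 3, 2 → 3
6: 3, 2 → 2
3: 2 → 1
2: none → 0
Total inversions: 6 + 5 + 2 + 3 + 2 + 1 + 0 = 19

19 swaps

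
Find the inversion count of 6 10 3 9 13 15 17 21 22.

3 inversions

For each element, count later entries that are smaller:
6: 1
10: 2
3: 0
9: 0
13: 0
15: 0
17: 0
21: 0
22: 0
Sum: 1 + 2 + 0 + 0 + 0 + 0 + 0 + 0 + 0 = 3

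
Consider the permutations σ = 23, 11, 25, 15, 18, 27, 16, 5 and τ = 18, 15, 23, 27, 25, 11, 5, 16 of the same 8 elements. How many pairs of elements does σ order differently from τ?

Assign each item its position (1..8) in the first ordering, then rewrite the second ordering as that position sequence:
positions: 23→1, 11→2, 25→3, 15→4, 18→5, 27→6, 16→7, 5→8
second ordering as positions: [5, 4, 1, 6, 3, 2, 8, 7]
Discordant pairs = inversions in this position sequence.
5: 4, 1, 3, 2 → 4
4: 1, 3, 2 → 3
1: 0
6: 3, 2 → 2
3: 2 → 1
2: 0
8: 7 → 1
7: 0
Total: 4 + 3 + 0 + 2 + 1 + 0 + 1 + 0 = 11

There are 11 discordant pairs.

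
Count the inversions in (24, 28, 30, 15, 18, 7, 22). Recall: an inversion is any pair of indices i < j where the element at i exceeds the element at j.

Count, for each position, how many later elements it exceeds:
24 → 15, 18, 7, 22 → 4
28 → 15, 18, 7, 22 → 4
30 → 15, 18, 7, 22 → 4
15 → 7 → 1
18 → 7 → 1
7 → none → 0
22 → none → 0
Sum: 4 + 4 + 4 + 1 + 1 + 0 + 0 = 14

Out-of-order pairs: 14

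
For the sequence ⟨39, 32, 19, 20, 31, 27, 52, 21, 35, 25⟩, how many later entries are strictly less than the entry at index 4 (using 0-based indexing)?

3 such elements

The element at index 4 is 31.
Elements after it: 27, 52, 21, 35, 25
Those smaller than 31: 27, 21, 25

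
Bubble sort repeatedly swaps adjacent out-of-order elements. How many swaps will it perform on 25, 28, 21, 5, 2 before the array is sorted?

Each adjacent swap fixes exactly one inversion, so the minimum swap count equals the number of inversions.
Count inversions — for each element, later elements that are smaller:
25: 21, 5, 2 → 3
28: 21, 5, 2 → 3
21: 5, 2 → 2
5: 2 → 1
2: none → 0
Total inversions: 3 + 3 + 2 + 1 + 0 = 9

9 adjacent swaps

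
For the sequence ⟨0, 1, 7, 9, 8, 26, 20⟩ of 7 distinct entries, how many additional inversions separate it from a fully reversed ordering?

19 inversions short

Maximum inversions for 7 distinct elements is C(7, 2) = 7·6/2 = 21.
Current inversions — for each element, count later smaller elements:
0: 0
1: 0
7: 0
9: 1
8: 0
26: 1
20: 0
Current total: 0 + 0 + 0 + 1 + 0 + 1 + 0 = 2
Shortfall: 21 − 2 = 19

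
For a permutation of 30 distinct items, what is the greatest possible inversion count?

Inversions: 435

A reversed (strictly descending) arrangement makes every pair an inversion, giving C(30, 2) inversions.
C(30, 2) = 30·29/2 = 435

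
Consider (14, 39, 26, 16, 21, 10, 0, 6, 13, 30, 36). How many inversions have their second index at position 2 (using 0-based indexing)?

1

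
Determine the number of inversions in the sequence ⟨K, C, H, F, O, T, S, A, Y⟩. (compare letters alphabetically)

12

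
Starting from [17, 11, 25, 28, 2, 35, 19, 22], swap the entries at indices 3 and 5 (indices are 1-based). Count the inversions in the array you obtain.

Positions 3 and 5 hold 25 and 2; after swapping, the array is [17, 11, 2, 28, 25, 35, 19, 22].
Count, for each position, how many later elements it exceeds:
17 → 11, 2 → 2
11 → 2 → 1
2 → none → 0
28 → 25, 19, 22 → 3
25 → 19, 22 → 2
35 → 19, 22 → 2
19 → none → 0
22 → none → 0
Sum: 2 + 1 + 0 + 3 + 2 + 2 + 0 + 0 = 10

10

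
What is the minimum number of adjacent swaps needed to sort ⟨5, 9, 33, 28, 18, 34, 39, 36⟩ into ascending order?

4

Each adjacent swap fixes exactly one inversion, so the minimum swap count equals the number of inversions.
Count inversions — for each element, later elements that are smaller:
5: none → 0
9: none → 0
33: 28, 18 → 2
28: 18 → 1
18: none → 0
34: none → 0
39: 36 → 1
36: none → 0
Total inversions: 0 + 0 + 2 + 1 + 0 + 0 + 1 + 0 = 4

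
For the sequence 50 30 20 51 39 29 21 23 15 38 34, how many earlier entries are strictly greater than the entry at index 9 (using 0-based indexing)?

The element at index 9 is 38.
Elements before it: 50, 30, 20, 51, 39, 29, 21, 23, 15
Those larger than 38: 50, 51, 39

3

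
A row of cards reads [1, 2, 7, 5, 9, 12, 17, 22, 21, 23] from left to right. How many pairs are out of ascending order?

Count, for each position, how many later elements it exceeds:
1: 0
2: 0
7: 1
5: 0
9: 0
12: 0
17: 0
22: 1
21: 0
23: 0
Sum: 0 + 0 + 1 + 0 + 0 + 0 + 0 + 1 + 0 + 0 = 2

Inversions: 2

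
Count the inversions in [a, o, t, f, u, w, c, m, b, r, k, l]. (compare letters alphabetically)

Element-by-element contributions:
a → none → 0
o → f, c, m, b, k, l → 6
t → f, c, m, b, r, k, l → 7
f → c, b → 2
u → c, m, b, r, k, l → 6
w → c, m, b, r, k, l → 6
c → b → 1
m → b, k, l → 3
b → none → 0
r → k, l → 2
k → none → 0
l → none → 0
Sum: 0 + 6 + 7 + 2 + 6 + 6 + 1 + 3 + 0 + 2 + 0 + 0 = 33

33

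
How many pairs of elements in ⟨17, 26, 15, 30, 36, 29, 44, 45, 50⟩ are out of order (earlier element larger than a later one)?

4 out-of-order pairs

Sweep left to right; for each value list the smaller values that follow it:
17 → 15 → 1
26 → 15 → 1
15 → none → 0
30 → 29 → 1
36 → 29 → 1
29 → none → 0
44 → none → 0
45 → none → 0
50 → none → 0
Sum: 1 + 1 + 0 + 1 + 1 + 0 + 0 + 0 + 0 = 4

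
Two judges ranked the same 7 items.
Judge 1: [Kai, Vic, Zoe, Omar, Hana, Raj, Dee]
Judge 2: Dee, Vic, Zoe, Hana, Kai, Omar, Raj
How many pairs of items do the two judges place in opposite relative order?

Assign each item its position (1..7) in the first ordering, then rewrite the second ordering as that position sequence:
positions: Kai→1, Vic→2, Zoe→3, Omar→4, Hana→5, Raj→6, Dee→7
second ordering as positions: [7, 2, 3, 5, 1, 4, 6]
Discordant pairs = inversions in this position sequence.
7: 2, 3, 5, 1, 4, 6 → 6
2: 1 → 1
3: 1 → 1
5: 1, 4 → 2
1: 0
4: 0
6: 0
Total: 6 + 1 + 1 + 2 + 0 + 0 + 0 = 10

There are 10 discordant pairs.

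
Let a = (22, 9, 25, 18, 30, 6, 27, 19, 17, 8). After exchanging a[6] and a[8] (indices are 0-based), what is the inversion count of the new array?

There are 24 inversions.

Positions 6 and 8 hold 27 and 17; after swapping, the array is [22, 9, 25, 18, 30, 6, 17, 19, 27, 8].
Sweep left to right; for each value list the smaller values that follow it:
22 → 9, 18, 6, 17, 19, 8 → 6
9 → 6, 8 → 2
25 → 18, 6, 17, 19, 8 → 5
18 → 6, 17, 8 → 3
30 → 6, 17, 19, 27, 8 → 5
6 → none → 0
17 → 8 → 1
19 → 8 → 1
27 → 8 → 1
8 → none → 0
Sum: 6 + 2 + 5 + 3 + 5 + 0 + 1 + 1 + 1 + 0 = 24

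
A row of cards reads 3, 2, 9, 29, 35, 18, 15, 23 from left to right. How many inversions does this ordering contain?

8

For each element, count later entries that are smaller:
3 → 2 → 1
2 → none → 0
9 → none → 0
29 → 18, 15, 23 → 3
35 → 18, 15, 23 → 3
18 → 15 → 1
15 → none → 0
23 → none → 0
Sum: 1 + 0 + 0 + 3 + 3 + 1 + 0 + 0 = 8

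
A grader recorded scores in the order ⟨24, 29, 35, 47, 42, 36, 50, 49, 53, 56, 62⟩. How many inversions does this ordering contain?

For each element, count later entries that are smaller:
24: 0
29: 0
35: 0
47: 2
42: 1
36: 0
50: 1
49: 0
53: 0
56: 0
62: 0
Sum: 0 + 0 + 0 + 2 + 1 + 0 + 1 + 0 + 0 + 0 + 0 = 4

4 out-of-order pairs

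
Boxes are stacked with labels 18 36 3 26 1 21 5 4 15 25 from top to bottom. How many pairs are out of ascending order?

Element-by-element contributions:
18: 5
36: 8
3: 1
26: 6
1: 0
21: 3
5: 1
4: 0
15: 0
25: 0
Sum: 5 + 8 + 1 + 6 + 0 + 3 + 1 + 0 + 0 + 0 = 24

24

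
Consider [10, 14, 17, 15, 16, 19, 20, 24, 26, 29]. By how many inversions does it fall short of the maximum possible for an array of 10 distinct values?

Maximum inversions for 10 distinct elements is C(10, 2) = 10·9/2 = 45.
Current inversions — for each element, count later smaller elements:
10: 0
14: 0
17: 2
15: 0
16: 0
19: 0
20: 0
24: 0
26: 0
29: 0
Current total: 0 + 0 + 2 + 0 + 0 + 0 + 0 + 0 + 0 + 0 = 2
Shortfall: 45 − 2 = 43

43 inversions short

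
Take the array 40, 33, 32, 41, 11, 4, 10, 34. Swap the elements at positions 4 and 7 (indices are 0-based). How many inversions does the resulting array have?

20 inversions

Positions 4 and 7 hold 11 and 34; after swapping, the array is [40, 33, 32, 41, 34, 4, 10, 11].
Count, for each position, how many later elements it exceeds:
40 → 33, 32, 34, 4, 10, 11 → 6
33 → 32, 4, 10, 11 → 4
32 → 4, 10, 11 → 3
41 → 34, 4, 10, 11 → 4
34 → 4, 10, 11 → 3
4 → none → 0
10 → none → 0
11 → none → 0
Sum: 6 + 4 + 3 + 4 + 3 + 0 + 0 + 0 = 20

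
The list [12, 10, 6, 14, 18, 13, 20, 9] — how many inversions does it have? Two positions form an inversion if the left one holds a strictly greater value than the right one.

11 inversions

Element-by-element contributions:
12: 3
10: 2
6: 0
14: 2
18: 2
13: 1
20: 1
9: 0
Sum: 3 + 2 + 0 + 2 + 2 + 1 + 1 + 0 = 11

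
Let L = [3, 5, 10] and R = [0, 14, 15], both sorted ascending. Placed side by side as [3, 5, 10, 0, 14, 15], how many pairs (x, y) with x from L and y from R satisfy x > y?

Split inversions: 3

Count, for every r in R, how many entries of L exceed r:
r = 0: 3, 5, 10 → 3
r = 14: none → 0
r = 15: none → 0
Cross-inversions: 3 + 0 + 0 = 3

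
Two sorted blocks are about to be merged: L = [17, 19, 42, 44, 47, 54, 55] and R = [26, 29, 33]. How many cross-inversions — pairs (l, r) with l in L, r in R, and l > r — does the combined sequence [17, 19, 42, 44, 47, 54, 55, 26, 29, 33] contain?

15 cross-inversions

Take each right-half value and tally the left-half values above it:
r = 26: 42, 44, 47, 54, 55 → 5
r = 29: 42, 44, 47, 54, 55 → 5
r = 33: 42, 44, 47, 54, 55 → 5
Cross-inversions: 5 + 5 + 5 = 15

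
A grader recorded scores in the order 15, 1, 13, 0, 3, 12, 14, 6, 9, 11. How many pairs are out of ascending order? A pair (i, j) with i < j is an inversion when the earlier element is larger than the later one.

22

Count, for each position, how many later elements it exceeds:
15 → 1, 13, 0, 3, 12, 14, 6, 9, 11 → 9
1 → 0 → 1
13 → 0, 3, 12, 6, 9, 11 → 6
0 → none → 0
3 → none → 0
12 → 6, 9, 11 → 3
14 → 6, 9, 11 → 3
6 → none → 0
9 → none → 0
11 → none → 0
Sum: 9 + 1 + 6 + 0 + 0 + 3 + 3 + 0 + 0 + 0 = 22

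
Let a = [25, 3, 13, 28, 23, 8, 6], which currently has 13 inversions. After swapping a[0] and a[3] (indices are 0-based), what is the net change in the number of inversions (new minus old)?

+1

Positions 0 and 3 hold 25 and 28; after swapping, the array is [28, 3, 13, 25, 23, 8, 6].
Element-by-element contributions:
28 → 3, 13, 25, 23, 8, 6 → 6
3 → none → 0
13 → 8, 6 → 2
25 → 23, 8, 6 → 3
23 → 8, 6 → 2
8 → 6 → 1
6 → none → 0
Sum: 6 + 0 + 2 + 3 + 2 + 1 + 0 = 14
Change: 14 − 13 = +1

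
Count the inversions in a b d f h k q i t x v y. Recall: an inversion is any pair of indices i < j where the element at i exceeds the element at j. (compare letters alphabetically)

3

Element-by-element contributions:
a: 0
b: 0
d: 0
f: 0
h: 0
k: 1
q: 1
i: 0
t: 0
x: 1
v: 0
y: 0
Sum: 0 + 0 + 0 + 0 + 0 + 1 + 1 + 0 + 0 + 1 + 0 + 0 = 3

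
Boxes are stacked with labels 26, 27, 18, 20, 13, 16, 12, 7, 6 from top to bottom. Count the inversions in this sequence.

For each element, count later entries that are smaller:
26 → 18, 20, 13, 16, 12, 7, 6 → 7
27 → 18, 20, 13, 16, 12, 7, 6 → 7
18 → 13, 16, 12, 7, 6 → 5
20 → 13, 16, 12, 7, 6 → 5
13 → 12, 7, 6 → 3
16 → 12, 7, 6 → 3
12 → 7, 6 → 2
7 → 6 → 1
6 → none → 0
Sum: 7 + 7 + 5 + 5 + 3 + 3 + 2 + 1 + 0 = 33

33 inversions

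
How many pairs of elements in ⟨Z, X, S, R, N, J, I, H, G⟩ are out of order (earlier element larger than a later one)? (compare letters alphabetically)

Sweep left to right; for each value list the smaller values that follow it:
Z → X, S, R, N, J, I, H, G → 8
X → S, R, N, J, I, H, G → 7
S → R, N, J, I, H, G → 6
R → N, J, I, H, G → 5
N → J, I, H, G → 4
J → I, H, G → 3
I → H, G → 2
H → G → 1
G → none → 0
Sum: 8 + 7 + 6 + 5 + 4 + 3 + 2 + 1 + 0 = 36

36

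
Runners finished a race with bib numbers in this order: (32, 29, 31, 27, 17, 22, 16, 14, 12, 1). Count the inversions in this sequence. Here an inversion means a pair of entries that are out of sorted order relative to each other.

Sweep left to right; for each value list the smaller values that follow it:
32 → 29, 31, 27, 17, 22, 16, 14, 12, 1 → 9
29 → 27, 17, 22, 16, 14, 12, 1 → 7
31 → 27, 17, 22, 16, 14, 12, 1 → 7
27 → 17, 22, 16, 14, 12, 1 → 6
17 → 16, 14, 12, 1 → 4
22 → 16, 14, 12, 1 → 4
16 → 14, 12, 1 → 3
14 → 12, 1 → 2
12 → 1 → 1
1 → none → 0
Sum: 9 + 7 + 7 + 6 + 4 + 4 + 3 + 2 + 1 + 0 = 43

Out-of-order pairs: 43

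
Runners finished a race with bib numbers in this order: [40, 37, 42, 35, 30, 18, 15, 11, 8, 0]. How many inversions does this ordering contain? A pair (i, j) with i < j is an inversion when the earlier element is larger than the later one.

43

For each element, count later entries that are smaller:
40: 8
37: 7
42: 7
35: 6
30: 5
18: 4
15: 3
11: 2
8: 1
0: 0
Sum: 8 + 7 + 7 + 6 + 5 + 4 + 3 + 2 + 1 + 0 = 43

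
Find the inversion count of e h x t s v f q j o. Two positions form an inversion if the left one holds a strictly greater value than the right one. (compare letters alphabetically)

Sweep left to right; for each value list the smaller values that follow it:
e → none → 0
h → f → 1
x → t, s, v, f, q, j, o → 7
t → s, f, q, j, o → 5
s → f, q, j, o → 4
v → f, q, j, o → 4
f → none → 0
q → j, o → 2
j → none → 0
o → none → 0
Sum: 0 + 1 + 7 + 5 + 4 + 4 + 0 + 2 + 0 + 0 = 23

23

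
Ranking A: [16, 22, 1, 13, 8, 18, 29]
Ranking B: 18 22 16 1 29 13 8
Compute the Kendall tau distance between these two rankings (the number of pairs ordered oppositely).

Discordant pairs: 8

Assign each item its position (1..7) in the first ordering, then rewrite the second ordering as that position sequence:
positions: 16→1, 22→2, 1→3, 13→4, 8→5, 18→6, 29→7
second ordering as positions: [6, 2, 1, 3, 7, 4, 5]
Discordant pairs = inversions in this position sequence.
6: 2, 1, 3, 4, 5 → 5
2: 1 → 1
1: 0
3: 0
7: 4, 5 → 2
4: 0
5: 0
Total: 5 + 1 + 0 + 0 + 2 + 0 + 0 = 8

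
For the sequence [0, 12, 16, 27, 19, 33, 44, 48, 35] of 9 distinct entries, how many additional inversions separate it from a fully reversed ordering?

Maximum inversions for 9 distinct elements is C(9, 2) = 9·8/2 = 36.
Current inversions — for each element, count later smaller elements:
0: 0
12: 0
16: 0
27: 1
19: 0
33: 0
44: 1
48: 1
35: 0
Current total: 0 + 0 + 0 + 1 + 0 + 0 + 1 + 1 + 0 = 3
Shortfall: 36 − 3 = 33

33 inversions short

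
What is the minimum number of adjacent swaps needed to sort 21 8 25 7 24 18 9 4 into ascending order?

19

Minimum adjacent swaps = number of inversions (each swap of adjacent out-of-order elements removes one inversion and no swap can remove more).
Count inversions — for each element, later elements that are smaller:
21: 8, 7, 18, 9, 4 → 5
8: 7, 4 → 2
25: 7, 24, 18, 9, 4 → 5
7: 4 → 1
24: 18, 9, 4 → 3
18: 9, 4 → 2
9: 4 → 1
4: none → 0
Total inversions: 5 + 2 + 5 + 1 + 3 + 2 + 1 + 0 = 19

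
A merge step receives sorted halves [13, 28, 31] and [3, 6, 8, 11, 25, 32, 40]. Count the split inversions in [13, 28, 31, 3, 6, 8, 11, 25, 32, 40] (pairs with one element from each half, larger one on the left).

14

Take each right-half value and tally the left-half values above it:
r = 3: 13, 28, 31 → 3
r = 6: 13, 28, 31 → 3
r = 8: 13, 28, 31 → 3
r = 11: 13, 28, 31 → 3
r = 25: 28, 31 → 2
r = 32: none → 0
r = 40: none → 0
Cross-inversions: 3 + 3 + 3 + 3 + 2 + 0 + 0 = 14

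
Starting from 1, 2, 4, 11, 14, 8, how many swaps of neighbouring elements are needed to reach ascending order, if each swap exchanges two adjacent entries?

2

The minimum number of adjacent swaps to sort an array equals its inversion count, since every such swap removes exactly one inversion.
Count inversions — for each element, later elements that are smaller:
1: none → 0
2: none → 0
4: none → 0
11: 8 → 1
14: 8 → 1
8: none → 0
Total inversions: 0 + 0 + 0 + 1 + 1 + 0 = 2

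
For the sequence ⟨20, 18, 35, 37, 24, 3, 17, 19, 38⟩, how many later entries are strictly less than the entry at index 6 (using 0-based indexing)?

The element at index 6 is 17.
Elements after it: 19, 38
None of them are smaller than 17.

0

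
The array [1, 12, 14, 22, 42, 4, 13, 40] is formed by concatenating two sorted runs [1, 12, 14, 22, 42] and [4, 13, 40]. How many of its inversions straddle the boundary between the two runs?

8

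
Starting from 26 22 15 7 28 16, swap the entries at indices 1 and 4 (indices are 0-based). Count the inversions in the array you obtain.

10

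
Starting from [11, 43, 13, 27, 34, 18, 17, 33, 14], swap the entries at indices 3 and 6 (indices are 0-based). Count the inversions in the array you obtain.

15 inversions

Positions 3 and 6 hold 27 and 17; after swapping, the array is [11, 43, 13, 17, 34, 18, 27, 33, 14].
Count, for each position, how many later elements it exceeds:
11 → none → 0
43 → 13, 17, 34, 18, 27, 33, 14 → 7
13 → none → 0
17 → 14 → 1
34 → 18, 27, 33, 14 → 4
18 → 14 → 1
27 → 14 → 1
33 → 14 → 1
14 → none → 0
Sum: 0 + 7 + 0 + 1 + 4 + 1 + 1 + 1 + 0 = 15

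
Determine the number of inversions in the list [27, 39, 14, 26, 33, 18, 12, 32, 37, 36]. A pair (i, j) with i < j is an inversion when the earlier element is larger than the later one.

Out-of-order pairs: 20

Element-by-element contributions:
27 → 14, 26, 18, 12 → 4
39 → 14, 26, 33, 18, 12, 32, 37, 36 → 8
14 → 12 → 1
26 → 18, 12 → 2
33 → 18, 12, 32 → 3
18 → 12 → 1
12 → none → 0
32 → none → 0
37 → 36 → 1
36 → none → 0
Sum: 4 + 8 + 1 + 2 + 3 + 1 + 0 + 0 + 1 + 0 = 20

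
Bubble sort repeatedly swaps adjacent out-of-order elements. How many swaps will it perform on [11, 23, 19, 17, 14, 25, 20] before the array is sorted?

There are 8 adjacent swaps.

The minimum number of adjacent swaps to sort an array equals its inversion count, since every such swap removes exactly one inversion.
Count inversions — for each element, later elements that are smaller:
11: none → 0
23: 19, 17, 14, 20 → 4
19: 17, 14 → 2
17: 14 → 1
14: none → 0
25: 20 → 1
20: none → 0
Total inversions: 0 + 4 + 2 + 1 + 0 + 1 + 0 = 8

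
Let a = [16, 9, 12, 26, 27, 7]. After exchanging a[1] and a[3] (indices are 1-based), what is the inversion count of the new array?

6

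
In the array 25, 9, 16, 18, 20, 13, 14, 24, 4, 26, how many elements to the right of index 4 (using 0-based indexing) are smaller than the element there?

3

The element at index 4 is 20.
Elements after it: 13, 14, 24, 4, 26
Those smaller than 20: 13, 14, 4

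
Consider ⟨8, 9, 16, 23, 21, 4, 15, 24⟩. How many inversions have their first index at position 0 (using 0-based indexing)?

The element at index 0 is 8.
Elements after it: 9, 16, 23, 21, 4, 15, 24
Those smaller than 8: 4

1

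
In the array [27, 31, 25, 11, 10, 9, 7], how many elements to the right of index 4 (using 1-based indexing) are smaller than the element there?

3 such elements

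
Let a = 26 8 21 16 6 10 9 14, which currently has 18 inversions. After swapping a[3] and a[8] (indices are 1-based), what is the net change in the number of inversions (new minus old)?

Positions 3 and 8 hold 21 and 14; after swapping, the array is [26, 8, 14, 16, 6, 10, 9, 21].
Element-by-element contributions:
26: 7
8: 1
14: 3
16: 3
6: 0
10: 1
9: 0
21: 0
Sum: 7 + 1 + 3 + 3 + 0 + 1 + 0 + 0 = 15
Change: 15 − 18 = -3

-3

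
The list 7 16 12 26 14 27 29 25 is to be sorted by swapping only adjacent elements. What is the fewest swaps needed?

Minimum adjacent swaps = number of inversions (each swap of adjacent out-of-order elements removes one inversion and no swap can remove more).
Count inversions — for each element, later elements that are smaller:
7: none → 0
16: 12, 14 → 2
12: none → 0
26: 14, 25 → 2
14: none → 0
27: 25 → 1
29: 25 → 1
25: none → 0
Total inversions: 0 + 2 + 0 + 2 + 0 + 1 + 1 + 0 = 6

6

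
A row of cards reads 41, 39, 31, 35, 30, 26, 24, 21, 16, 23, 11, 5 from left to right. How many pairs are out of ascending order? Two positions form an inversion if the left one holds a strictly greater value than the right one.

63 inversions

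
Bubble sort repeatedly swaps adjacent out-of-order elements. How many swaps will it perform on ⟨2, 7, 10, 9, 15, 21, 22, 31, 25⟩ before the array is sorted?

2 adjacent swaps

The minimum number of adjacent swaps to sort an array equals its inversion count, since every such swap removes exactly one inversion.
Count inversions — for each element, later elements that are smaller:
2: none → 0
7: none → 0
10: 9 → 1
9: none → 0
15: none → 0
21: none → 0
22: none → 0
31: 25 → 1
25: none → 0
Total inversions: 0 + 0 + 1 + 0 + 0 + 0 + 0 + 1 + 0 = 2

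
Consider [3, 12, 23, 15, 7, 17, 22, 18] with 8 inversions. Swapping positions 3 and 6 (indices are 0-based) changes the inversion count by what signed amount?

Positions 3 and 6 hold 15 and 22; after swapping, the array is [3, 12, 23, 22, 7, 17, 15, 18].
Element-by-element contributions:
3 → none → 0
12 → 7 → 1
23 → 22, 7, 17, 15, 18 → 5
22 → 7, 17, 15, 18 → 4
7 → none → 0
17 → 15 → 1
15 → none → 0
18 → none → 0
Sum: 0 + 1 + 5 + 4 + 0 + 1 + 0 + 0 = 11
Change: 11 − 8 = +3

+3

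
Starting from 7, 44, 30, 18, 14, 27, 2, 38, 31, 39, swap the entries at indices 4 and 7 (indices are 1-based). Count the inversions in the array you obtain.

Positions 4 and 7 hold 18 and 2; after swapping, the array is [7, 44, 30, 2, 14, 27, 18, 38, 31, 39].
Element-by-element contributions:
7: 1
44: 8
30: 4
2: 0
14: 0
27: 1
18: 0
38: 1
31: 0
39: 0
Sum: 1 + 8 + 4 + 0 + 0 + 1 + 0 + 1 + 0 + 0 = 15

15 inversions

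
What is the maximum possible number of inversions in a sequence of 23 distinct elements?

The maximum occurs when the array is in strictly decreasing order: every one of the C(23, 2) pairs is inverted.
C(23, 2) = 23·22/2 = 253

There are 253 inversions.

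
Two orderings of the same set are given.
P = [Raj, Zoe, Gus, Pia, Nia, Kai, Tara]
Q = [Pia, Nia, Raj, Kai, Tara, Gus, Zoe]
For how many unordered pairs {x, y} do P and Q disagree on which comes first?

11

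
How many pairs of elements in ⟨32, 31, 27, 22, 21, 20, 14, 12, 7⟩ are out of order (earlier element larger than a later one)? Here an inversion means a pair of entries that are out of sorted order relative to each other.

Count, for each position, how many later elements it exceeds:
32 → 31, 27, 22, 21, 20, 14, 12, 7 → 8
31 → 27, 22, 21, 20, 14, 12, 7 → 7
27 → 22, 21, 20, 14, 12, 7 → 6
22 → 21, 20, 14, 12, 7 → 5
21 → 20, 14, 12, 7 → 4
20 → 14, 12, 7 → 3
14 → 12, 7 → 2
12 → 7 → 1
7 → none → 0
Sum: 8 + 7 + 6 + 5 + 4 + 3 + 2 + 1 + 0 = 36

36 out-of-order pairs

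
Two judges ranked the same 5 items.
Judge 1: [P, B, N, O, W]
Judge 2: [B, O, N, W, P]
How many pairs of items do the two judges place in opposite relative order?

Assign each item its position (1..5) in the first ordering, then rewrite the second ordering as that position sequence:
positions: P→1, B→2, N→3, O→4, W→5
second ordering as positions: [2, 4, 3, 5, 1]
Discordant pairs = inversions in this position sequence.
2: 1 → 1
4: 3, 1 → 2
3: 1 → 1
5: 1 → 1
1: 0
Total: 1 + 2 + 1 + 1 + 0 = 5

5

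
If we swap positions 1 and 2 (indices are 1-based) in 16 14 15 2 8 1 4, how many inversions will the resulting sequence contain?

Positions 1 and 2 hold 16 and 14; after swapping, the array is [14, 16, 15, 2, 8, 1, 4].
Element-by-element contributions:
14 → 2, 8, 1, 4 → 4
16 → 15, 2, 8, 1, 4 → 5
15 → 2, 8, 1, 4 → 4
2 → 1 → 1
8 → 1, 4 → 2
1 → none → 0
4 → none → 0
Sum: 4 + 5 + 4 + 1 + 2 + 0 + 0 = 16

There are 16 inversions.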